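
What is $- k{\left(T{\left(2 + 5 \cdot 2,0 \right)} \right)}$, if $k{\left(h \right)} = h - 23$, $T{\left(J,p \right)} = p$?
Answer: $23$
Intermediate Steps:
$k{\left(h \right)} = -23 + h$
$- k{\left(T{\left(2 + 5 \cdot 2,0 \right)} \right)} = - (-23 + 0) = \left(-1\right) \left(-23\right) = 23$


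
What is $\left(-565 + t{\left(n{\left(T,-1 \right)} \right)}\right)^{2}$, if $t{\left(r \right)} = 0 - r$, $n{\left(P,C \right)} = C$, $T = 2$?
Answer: $318096$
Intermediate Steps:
$t{\left(r \right)} = - r$
$\left(-565 + t{\left(n{\left(T,-1 \right)} \right)}\right)^{2} = \left(-565 - -1\right)^{2} = \left(-565 + 1\right)^{2} = \left(-564\right)^{2} = 318096$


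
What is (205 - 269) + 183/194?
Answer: -12233/194 ≈ -63.057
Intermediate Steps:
(205 - 269) + 183/194 = -64 + 183*(1/194) = -64 + 183/194 = -12233/194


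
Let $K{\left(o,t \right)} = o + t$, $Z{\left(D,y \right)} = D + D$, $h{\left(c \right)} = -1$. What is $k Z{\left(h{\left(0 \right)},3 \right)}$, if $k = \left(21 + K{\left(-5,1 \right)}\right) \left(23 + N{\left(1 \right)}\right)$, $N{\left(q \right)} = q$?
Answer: $-816$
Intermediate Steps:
$Z{\left(D,y \right)} = 2 D$
$k = 408$ ($k = \left(21 + \left(-5 + 1\right)\right) \left(23 + 1\right) = \left(21 - 4\right) 24 = 17 \cdot 24 = 408$)
$k Z{\left(h{\left(0 \right)},3 \right)} = 408 \cdot 2 \left(-1\right) = 408 \left(-2\right) = -816$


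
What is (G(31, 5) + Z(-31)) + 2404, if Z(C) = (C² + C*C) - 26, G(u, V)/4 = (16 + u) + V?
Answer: 4508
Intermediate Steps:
G(u, V) = 64 + 4*V + 4*u (G(u, V) = 4*((16 + u) + V) = 4*(16 + V + u) = 64 + 4*V + 4*u)
Z(C) = -26 + 2*C² (Z(C) = (C² + C²) - 26 = 2*C² - 26 = -26 + 2*C²)
(G(31, 5) + Z(-31)) + 2404 = ((64 + 4*5 + 4*31) + (-26 + 2*(-31)²)) + 2404 = ((64 + 20 + 124) + (-26 + 2*961)) + 2404 = (208 + (-26 + 1922)) + 2404 = (208 + 1896) + 2404 = 2104 + 2404 = 4508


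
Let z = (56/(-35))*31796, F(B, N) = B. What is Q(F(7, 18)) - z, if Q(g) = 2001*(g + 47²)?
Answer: 22425448/5 ≈ 4.4851e+6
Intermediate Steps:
Q(g) = 4420209 + 2001*g (Q(g) = 2001*(g + 2209) = 2001*(2209 + g) = 4420209 + 2001*g)
z = -254368/5 (z = (56*(-1/35))*31796 = -8/5*31796 = -254368/5 ≈ -50874.)
Q(F(7, 18)) - z = (4420209 + 2001*7) - 1*(-254368/5) = (4420209 + 14007) + 254368/5 = 4434216 + 254368/5 = 22425448/5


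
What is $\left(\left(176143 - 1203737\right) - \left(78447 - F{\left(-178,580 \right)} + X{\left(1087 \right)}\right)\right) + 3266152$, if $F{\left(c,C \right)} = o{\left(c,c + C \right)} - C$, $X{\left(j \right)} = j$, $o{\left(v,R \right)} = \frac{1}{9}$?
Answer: $\frac{19425997}{9} \approx 2.1584 \cdot 10^{6}$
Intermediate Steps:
$o{\left(v,R \right)} = \frac{1}{9}$
$F{\left(c,C \right)} = \frac{1}{9} - C$
$\left(\left(176143 - 1203737\right) - \left(78447 - F{\left(-178,580 \right)} + X{\left(1087 \right)}\right)\right) + 3266152 = \left(\left(176143 - 1203737\right) + \left(\left(-78447 + \left(\frac{1}{9} - 580\right)\right) - 1087\right)\right) + 3266152 = \left(-1027594 - \frac{721025}{9}\right) + 3266152 = - \frac{9969371}{9} + 3266152 = \frac{19425997}{9}$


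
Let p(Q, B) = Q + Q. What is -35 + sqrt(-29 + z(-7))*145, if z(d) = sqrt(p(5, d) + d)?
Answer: -35 + 145*I*sqrt(29 - sqrt(3)) ≈ -35.0 + 757.17*I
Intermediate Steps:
p(Q, B) = 2*Q
z(d) = sqrt(10 + d) (z(d) = sqrt(2*5 + d) = sqrt(10 + d))
-35 + sqrt(-29 + z(-7))*145 = -35 + sqrt(-29 + sqrt(10 - 7))*145 = -35 + sqrt(-29 + sqrt(3))*145 = -35 + 145*sqrt(-29 + sqrt(3))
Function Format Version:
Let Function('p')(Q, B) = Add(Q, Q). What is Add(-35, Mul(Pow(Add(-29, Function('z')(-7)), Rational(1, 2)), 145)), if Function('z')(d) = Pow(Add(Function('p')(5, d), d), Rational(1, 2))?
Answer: Add(-35, Mul(145, I, Pow(Add(29, Mul(-1, Pow(3, Rational(1, 2)))), Rational(1, 2)))) ≈ Add(-35.000, Mul(757.17, I))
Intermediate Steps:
Function('p')(Q, B) = Mul(2, Q)
Function('z')(d) = Pow(Add(10, d), Rational(1, 2)) (Function('z')(d) = Pow(Add(Mul(2, 5), d), Rational(1, 2)) = Pow(Add(10, d), Rational(1, 2)))
Add(-35, Mul(Pow(Add(-29, Function('z')(-7)), Rational(1, 2)), 145)) = Add(-35, Mul(Pow(Add(-29, Pow(Add(10, -7), Rational(1, 2))), Rational(1, 2)), 145)) = Add(-35, Mul(Pow(Add(-29, Pow(3, Rational(1, 2))), Rational(1, 2)), 145)) = Add(-35, Mul(145, Pow(Add(-29, Pow(3, Rational(1, 2))), Rational(1, 2))))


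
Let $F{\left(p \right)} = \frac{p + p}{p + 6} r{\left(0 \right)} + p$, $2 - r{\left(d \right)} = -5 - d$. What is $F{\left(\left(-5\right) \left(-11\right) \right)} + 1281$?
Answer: $\frac{82266}{61} \approx 1348.6$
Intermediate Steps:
$r{\left(d \right)} = 7 + d$ ($r{\left(d \right)} = 2 - \left(-5 - d\right) = 2 + \left(5 + d\right) = 7 + d$)
$F{\left(p \right)} = p + \frac{14 p}{6 + p}$ ($F{\left(p \right)} = \frac{p + p}{p + 6} \left(7 + 0\right) + p = \frac{2 p}{6 + p} 7 + p = \frac{14 p}{6 + p} + p = p + \frac{14 p}{6 + p}$)
$F{\left(\left(-5\right) \left(-11\right) \right)} + 1281 = \frac{\left(-5\right) \left(-11\right) \left(20 - -55\right)}{6 - -55} + 1281 = \frac{55 \left(20 + 55\right)}{6 + 55} + 1281 = 55 \cdot \frac{1}{61} \cdot 75 + 1281 = \frac{4125}{61} + 1281 = \frac{82266}{61}$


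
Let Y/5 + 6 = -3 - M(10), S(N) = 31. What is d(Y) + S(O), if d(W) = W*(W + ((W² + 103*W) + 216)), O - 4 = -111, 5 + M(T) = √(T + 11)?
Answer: 52411 + 11095*√21 ≈ 1.0325e+5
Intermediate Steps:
M(T) = -5 + √(11 + T) (M(T) = -5 + √(T + 11) = -5 + √(11 + T))
O = -107 (O = 4 - 111 = -107)
Y = -20 - 5*√21 (Y = -30 + 5*(-3 - (-5 + √(11 + 10))) = -30 + 5*(-3 - (-5 + √21)) = -30 + 5*(-3 + (5 - √21)) = -30 + 5*(2 - √21) = -30 + (10 - 5*√21) = -20 - 5*√21 ≈ -42.913)
d(W) = W*(216 + W² + 104*W) (d(W) = W*(W + (216 + W² + 103*W)) = W*(216 + W² + 104*W))
d(Y) + S(O) = (-20 - 5*√21)*(216 + (-20 - 5*√21)² + 104*(-20 - 5*√21)) + 31 = (-20 - 5*√21)*(216 + (-20 - 5*√21)² + (-2080 - 520*√21)) + 31 = (-20 - 5*√21)*(-1864 + (-20 - 5*√21)² - 520*√21) + 31 = 31 + (-20 - 5*√21)*(-1864 + (-20 - 5*√21)² - 520*√21)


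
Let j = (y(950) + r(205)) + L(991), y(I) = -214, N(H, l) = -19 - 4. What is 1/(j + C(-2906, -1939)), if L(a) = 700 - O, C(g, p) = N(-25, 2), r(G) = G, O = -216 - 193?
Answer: 1/1077 ≈ 0.00092851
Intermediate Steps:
O = -409
N(H, l) = -23
C(g, p) = -23
L(a) = 1109 (L(a) = 700 - 1*(-409) = 700 + 409 = 1109)
j = 1100 (j = (-214 + 205) + 1109 = -9 + 1109 = 1100)
1/(j + C(-2906, -1939)) = 1/(1100 - 23) = 1/1077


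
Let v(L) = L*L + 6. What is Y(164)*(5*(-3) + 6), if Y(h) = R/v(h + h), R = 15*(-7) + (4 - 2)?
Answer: 927/107590 ≈ 0.0086160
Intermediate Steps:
R = -103 (R = -105 + 2 = -103)
v(L) = 6 + L**2 (v(L) = L**2 + 6 = 6 + L**2)
Y(h) = -103/(6 + 4*h**2) (Y(h) = -103/(6 + (h + h)**2) = -103/(6 + (2*h)**2) = -103/(6 + 4*h**2))
Y(164)*(5*(-3) + 6) = (-103/(6 + 4*164**2))*(5*(-3) + 6) = (-103/(6 + 4*26896))*(-15 + 6) = -103/(6 + 107584)*(-9) = -103/107590*(-9) = 927/107590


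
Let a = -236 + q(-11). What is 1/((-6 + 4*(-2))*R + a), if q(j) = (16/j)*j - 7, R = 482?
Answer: -1/6975 ≈ -0.00014337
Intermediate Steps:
q(j) = 9 (q(j) = 16 - 7 = 9)
a = -227 (a = -236 + 9 = -227)
1/((-6 + 4*(-2))*R + a) = 1/((-6 + 4*(-2))*482 - 227) = 1/((-6 - 8)*482 - 227) = 1/(-14*482 - 227) = 1/(-6748 - 227) = 1/(-6975) = -1/6975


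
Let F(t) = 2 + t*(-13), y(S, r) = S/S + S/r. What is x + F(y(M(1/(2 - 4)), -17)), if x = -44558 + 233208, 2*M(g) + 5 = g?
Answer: 12827309/68 ≈ 1.8864e+5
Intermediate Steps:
M(g) = -5/2 + g/2
y(S, r) = 1 + S/r
x = 188650
F(t) = 2 - 13*t
x + F(y(M(1/(2 - 4)), -17)) = 188650 + (2 - 13*((-5/2 + 1/(2*(2 - 4))) - 17)/(-17)) = 188650 + (2 - (-13)*((-5/2 + (1/2)/(-2)) - 17)/17) = 188650 + (2 - (-13)*((-5/2 + (1/2)*(-1/2)) - 17)/17) = 188650 + (2 - (-13)*((-5/2 - 1/4) - 17)/17) = 188650 + (2 - (-13)*(-11/4 - 17)/17) = 188650 + (2 - (-13)*(-79)/(17*4)) = 188650 + (2 - 13*79/68) = 188650 + (2 - 1027/68) = 188650 - 891/68 = 12827309/68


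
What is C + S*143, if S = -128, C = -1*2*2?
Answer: -18308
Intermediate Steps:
C = -4 (C = -2*2 = -4)
C + S*143 = -4 - 128*143 = -4 - 18304 = -18308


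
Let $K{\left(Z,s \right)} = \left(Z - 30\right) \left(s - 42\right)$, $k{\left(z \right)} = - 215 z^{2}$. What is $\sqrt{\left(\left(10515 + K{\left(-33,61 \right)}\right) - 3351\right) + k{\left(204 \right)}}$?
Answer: $3 i \sqrt{993497} \approx 2990.2 i$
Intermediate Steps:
$K{\left(Z,s \right)} = \left(-42 + s\right) \left(-30 + Z\right)$ ($K{\left(Z,s \right)} = \left(-30 + Z\right) \left(-42 + s\right) = \left(-42 + s\right) \left(-30 + Z\right)$)
$\sqrt{\left(\left(10515 + K{\left(-33,61 \right)}\right) - 3351\right) + k{\left(204 \right)}} = \sqrt{\left(\left(10515 - 1197\right) - 3351\right) - 215 \cdot 204^{2}} = \sqrt{\left(\left(10515 + \left(1260 + 1386 - 1830 - 2013\right)\right) - 3351\right) - 8947440} = \sqrt{\left(\left(10515 - 1197\right) - 3351\right) - 8947440} = \sqrt{\left(9318 - 3351\right) - 8947440} = \sqrt{5967 - 8947440} = \sqrt{-8941473} = 3 i \sqrt{993497}$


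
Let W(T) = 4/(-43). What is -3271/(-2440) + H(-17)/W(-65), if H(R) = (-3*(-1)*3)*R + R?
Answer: 4462371/2440 ≈ 1828.8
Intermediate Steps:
W(T) = -4/43 (W(T) = 4*(-1/43) = -4/43)
H(R) = 10*R (H(R) = (3*3)*R + R = 9*R + R = 10*R)
-3271/(-2440) + H(-17)/W(-65) = -3271/(-2440) + (10*(-17))/(-4/43) = -3271*(-1/2440) - 170*(-43/4) = 3271/2440 + 3655/2 = 4462371/2440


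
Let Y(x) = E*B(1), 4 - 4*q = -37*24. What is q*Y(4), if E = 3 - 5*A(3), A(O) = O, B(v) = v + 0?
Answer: -2676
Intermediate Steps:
B(v) = v
q = 223 (q = 1 - (-37)*24/4 = 1 - 1/4*(-888) = 1 + 222 = 223)
E = -12 (E = 3 - 5*3 = 3 - 15 = -12)
Y(x) = -12 (Y(x) = -12*1 = -12)
q*Y(4) = 223*(-12) = -2676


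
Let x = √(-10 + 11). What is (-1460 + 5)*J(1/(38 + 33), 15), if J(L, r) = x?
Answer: -1455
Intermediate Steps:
x = 1 (x = √1 = 1)
J(L, r) = 1
(-1460 + 5)*J(1/(38 + 33), 15) = (-1460 + 5)*1 = -1455*1 = -1455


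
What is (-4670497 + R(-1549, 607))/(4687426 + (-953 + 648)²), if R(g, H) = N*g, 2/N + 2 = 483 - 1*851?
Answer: -864040396/884383435 ≈ -0.97700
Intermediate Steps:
N = -1/185 (N = 2/(-2 + (483 - 1*851)) = 2/(-2 + (483 - 851)) = 2/(-2 - 368) = 2/(-370) = 2*(-1/370) = -1/185 ≈ -0.0054054)
R(g, H) = -g/185
(-4670497 + R(-1549, 607))/(4687426 + (-953 + 648)²) = (-4670497 - 1/185*(-1549))/(4687426 + (-953 + 648)²) = (-4670497 + 1549/185)/(4687426 + (-305)²) = -864040396/(185*(4687426 + 93025)) = -864040396/185/4780451 = -864040396/185*1/4780451 = -864040396/884383435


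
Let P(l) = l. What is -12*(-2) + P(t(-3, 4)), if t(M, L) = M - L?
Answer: 17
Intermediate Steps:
-12*(-2) + P(t(-3, 4)) = -12*(-2) + (-3 - 1*4) = 24 + (-3 - 4) = 24 - 7 = 17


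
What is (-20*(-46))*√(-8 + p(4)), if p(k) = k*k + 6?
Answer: 920*√14 ≈ 3442.3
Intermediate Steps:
p(k) = 6 + k² (p(k) = k² + 6 = 6 + k²)
(-20*(-46))*√(-8 + p(4)) = (-20*(-46))*√(-8 + (6 + 4²)) = 920*√(-8 + (6 + 16)) = 920*√(-8 + 22) = 920*√14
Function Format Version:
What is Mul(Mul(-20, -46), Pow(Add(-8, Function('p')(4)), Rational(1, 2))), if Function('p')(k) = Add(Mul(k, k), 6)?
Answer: Mul(920, Pow(14, Rational(1, 2))) ≈ 3442.3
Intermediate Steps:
Function('p')(k) = Add(6, Pow(k, 2)) (Function('p')(k) = Add(Pow(k, 2), 6) = Add(6, Pow(k, 2)))
Mul(Mul(-20, -46), Pow(Add(-8, Function('p')(4)), Rational(1, 2))) = Mul(Mul(-20, -46), Pow(Add(-8, Add(6, Pow(4, 2))), Rational(1, 2))) = Mul(920, Pow(Add(-8, Add(6, 16)), Rational(1, 2))) = Mul(920, Pow(Add(-8, 22), Rational(1, 2))) = Mul(920, Pow(14, Rational(1, 2)))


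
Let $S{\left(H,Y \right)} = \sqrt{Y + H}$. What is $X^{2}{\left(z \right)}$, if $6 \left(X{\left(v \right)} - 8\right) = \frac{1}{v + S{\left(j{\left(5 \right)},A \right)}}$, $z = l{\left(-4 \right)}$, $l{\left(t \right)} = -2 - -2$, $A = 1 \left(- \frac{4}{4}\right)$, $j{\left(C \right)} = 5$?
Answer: $\frac{9409}{144} \approx 65.34$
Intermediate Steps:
$A = -1$ ($A = 1 \left(\left(-4\right) \frac{1}{4}\right) = 1 \left(-1\right) = -1$)
$S{\left(H,Y \right)} = \sqrt{H + Y}$
$l{\left(t \right)} = 0$ ($l{\left(t \right)} = -2 + 2 = 0$)
$z = 0$
$X{\left(v \right)} = 8 + \frac{1}{6 \left(2 + v\right)}$ ($X{\left(v \right)} = 8 + \frac{1}{6 \left(v + \sqrt{5 - 1}\right)} = 8 + \frac{1}{6 \left(v + \sqrt{4}\right)} = 8 + \frac{1}{6 \left(v + 2\right)} = 8 + \frac{1}{6 \left(2 + v\right)}$)
$X^{2}{\left(z \right)} = \left(\frac{97 + 48 \cdot 0}{6 \left(2 + 0\right)}\right)^{2} = \left(\frac{97 + 0}{6 \cdot 2}\right)^{2} = \left(\frac{1}{6} \cdot \frac{1}{2} \cdot 97\right)^{2} = \left(\frac{97}{12}\right)^{2} = \frac{9409}{144}$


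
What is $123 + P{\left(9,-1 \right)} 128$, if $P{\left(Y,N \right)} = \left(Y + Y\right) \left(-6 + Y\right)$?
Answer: $7035$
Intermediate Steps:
$P{\left(Y,N \right)} = 2 Y \left(-6 + Y\right)$
$123 + P{\left(9,-1 \right)} 128 = 123 + 2 \cdot 9 \left(-6 + 9\right) 128 = 123 + 2 \cdot 9 \cdot 3 \cdot 128 = 123 + 54 \cdot 128 = 123 + 6912 = 7035$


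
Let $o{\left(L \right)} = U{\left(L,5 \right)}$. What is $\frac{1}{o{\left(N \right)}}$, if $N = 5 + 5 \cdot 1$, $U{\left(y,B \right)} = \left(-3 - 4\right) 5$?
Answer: $- \frac{1}{35} \approx -0.028571$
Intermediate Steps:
$U{\left(y,B \right)} = -35$ ($U{\left(y,B \right)} = \left(-7\right) 5 = -35$)
$N = 10$ ($N = 5 + 5 = 10$)
$o{\left(L \right)} = -35$
$\frac{1}{o{\left(N \right)}} = \frac{1}{-35} = - \frac{1}{35}$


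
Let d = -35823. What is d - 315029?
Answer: -350852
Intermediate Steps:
d - 315029 = -35823 - 315029 = -350852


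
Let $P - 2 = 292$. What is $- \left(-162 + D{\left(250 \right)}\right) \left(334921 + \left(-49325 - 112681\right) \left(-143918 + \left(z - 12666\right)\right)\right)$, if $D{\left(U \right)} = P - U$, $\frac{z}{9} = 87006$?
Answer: $-11976004540082$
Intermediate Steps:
$z = 783054$ ($z = 9 \cdot 87006 = 783054$)
$P = 294$ ($P = 2 + 292 = 294$)
$D{\left(U \right)} = 294 - U$
$- \left(-162 + D{\left(250 \right)}\right) \left(334921 + \left(-49325 - 112681\right) \left(-143918 + \left(z - 12666\right)\right)\right) = - \left(-162 + \left(294 - 250\right)\right) \left(334921 + \left(-49325 - 112681\right) \left(-143918 + \left(783054 - 12666\right)\right)\right) = - \left(-162 + \left(294 - 250\right)\right) \left(334921 - 162006 \left(-143918 + 770388\right)\right) = - \left(-162 + 44\right) \left(334921 - 101491898820\right) = - \left(-118\right) \left(334921 - 101491898820\right) = - \left(-118\right) \left(-101491563899\right) = \left(-1\right) 11976004540082 = -11976004540082$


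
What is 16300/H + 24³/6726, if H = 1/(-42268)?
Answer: -772333574096/1121 ≈ -6.8897e+8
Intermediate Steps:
H = -1/42268 ≈ -2.3659e-5
16300/H + 24³/6726 = 16300/(-1/42268) + 24³/6726 = 16300*(-42268) + 13824*(1/6726) = -688968400 + 2304/1121 = -772333574096/1121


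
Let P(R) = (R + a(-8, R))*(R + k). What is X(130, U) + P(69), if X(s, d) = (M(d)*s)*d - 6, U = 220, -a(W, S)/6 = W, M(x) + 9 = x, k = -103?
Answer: 6030616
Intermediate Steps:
M(x) = -9 + x
a(W, S) = -6*W
X(s, d) = -6 + d*s*(-9 + d) (X(s, d) = ((-9 + d)*s)*d - 6 = (s*(-9 + d))*d - 6 = d*s*(-9 + d) - 6 = -6 + d*s*(-9 + d))
P(R) = (-103 + R)*(48 + R) (P(R) = (R - 6*(-8))*(R - 103) = (R + 48)*(-103 + R) = (48 + R)*(-103 + R) = (-103 + R)*(48 + R))
X(130, U) + P(69) = (-6 + 220*130*(-9 + 220)) + (-4944 + 69**2 - 55*69) = (-6 + 220*130*211) + (-4944 + 4761 - 3795) = (-6 + 6034600) - 3978 = 6034594 - 3978 = 6030616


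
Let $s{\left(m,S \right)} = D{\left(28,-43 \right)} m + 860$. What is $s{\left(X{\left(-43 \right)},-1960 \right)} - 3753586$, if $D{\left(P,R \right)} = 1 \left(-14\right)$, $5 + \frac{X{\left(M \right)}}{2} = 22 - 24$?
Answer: $-3752530$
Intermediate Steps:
$X{\left(M \right)} = -14$ ($X{\left(M \right)} = -10 + 2 \left(22 - 24\right) = -10 + 2 \left(-2\right) = -10 - 4 = -14$)
$D{\left(P,R \right)} = -14$
$s{\left(m,S \right)} = 860 - 14 m$ ($s{\left(m,S \right)} = - 14 m + 860 = 860 - 14 m$)
$s{\left(X{\left(-43 \right)},-1960 \right)} - 3753586 = \left(860 - -196\right) - 3753586 = \left(860 + 196\right) - 3753586 = 1056 - 3753586 = -3752530$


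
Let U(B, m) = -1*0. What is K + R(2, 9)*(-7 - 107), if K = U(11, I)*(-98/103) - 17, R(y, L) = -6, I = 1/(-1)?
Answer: 667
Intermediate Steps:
I = -1
U(B, m) = 0
K = -17 (K = 0*(-98/103) - 17 = 0 - 17 = -17)
K + R(2, 9)*(-7 - 107) = -17 - 6*(-7 - 107) = -17 - 6*(-114) = -17 + 684 = 667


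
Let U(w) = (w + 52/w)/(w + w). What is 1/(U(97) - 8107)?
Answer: -18818/152548065 ≈ -0.00012336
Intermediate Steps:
U(w) = (w + 52/w)/(2*w) (U(w) = (w + 52/w)/((2*w)) = (w + 52/w)*(1/(2*w)) = (w + 52/w)/(2*w))
1/(U(97) - 8107) = 1/((1/2 + 26/97**2) - 8107) = 1/((1/2 + 26*(1/9409)) - 8107) = 1/((1/2 + 26/9409) - 8107) = 1/(9461/18818 - 8107) = 1/(-152548065/18818) = -18818/152548065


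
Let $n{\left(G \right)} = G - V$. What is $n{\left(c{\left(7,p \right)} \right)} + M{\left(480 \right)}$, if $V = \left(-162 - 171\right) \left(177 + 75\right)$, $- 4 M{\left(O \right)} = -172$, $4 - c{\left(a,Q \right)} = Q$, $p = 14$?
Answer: $83949$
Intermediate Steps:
$c{\left(a,Q \right)} = 4 - Q$
$M{\left(O \right)} = 43$ ($M{\left(O \right)} = \left(- \frac{1}{4}\right) \left(-172\right) = 43$)
$V = -83916$ ($V = \left(-333\right) 252 = -83916$)
$n{\left(G \right)} = 83916 + G$ ($n{\left(G \right)} = G - -83916 = G + 83916 = 83916 + G$)
$n{\left(c{\left(7,p \right)} \right)} + M{\left(480 \right)} = \left(83916 + \left(4 - 14\right)\right) + 43 = \left(83916 - 10\right) + 43 = 83906 + 43 = 83949$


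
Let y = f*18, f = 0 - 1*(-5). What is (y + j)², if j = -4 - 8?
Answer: 6084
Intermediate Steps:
j = -12
f = 5 (f = 0 + 5 = 5)
y = 90 (y = 5*18 = 90)
(y + j)² = (90 - 12)² = 78² = 6084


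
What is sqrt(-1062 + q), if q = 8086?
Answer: 4*sqrt(439) ≈ 83.809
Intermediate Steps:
sqrt(-1062 + q) = sqrt(-1062 + 8086) = sqrt(7024) = 4*sqrt(439)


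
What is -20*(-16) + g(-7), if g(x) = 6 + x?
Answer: 319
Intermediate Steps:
-20*(-16) + g(-7) = -20*(-16) + (6 - 7) = 320 - 1 = 319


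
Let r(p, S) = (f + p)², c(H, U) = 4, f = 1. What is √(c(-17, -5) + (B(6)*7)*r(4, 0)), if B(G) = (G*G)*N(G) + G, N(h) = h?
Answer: √38854 ≈ 197.11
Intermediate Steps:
r(p, S) = (1 + p)²
B(G) = G + G³ (B(G) = (G*G)*G + G = G²*G + G = G³ + G = G + G³)
√(c(-17, -5) + (B(6)*7)*r(4, 0)) = √(4 + ((6 + 6³)*7)*(1 + 4)²) = √(4 + ((6 + 216)*7)*5²) = √(4 + (222*7)*25) = √(4 + 1554*25) = √(4 + 38850) = √38854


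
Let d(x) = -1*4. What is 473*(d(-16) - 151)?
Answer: -73315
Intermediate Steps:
d(x) = -4
473*(d(-16) - 151) = 473*(-4 - 151) = 473*(-155) = -73315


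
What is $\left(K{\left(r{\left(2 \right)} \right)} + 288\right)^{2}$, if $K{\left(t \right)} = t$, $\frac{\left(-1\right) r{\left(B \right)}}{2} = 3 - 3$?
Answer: $82944$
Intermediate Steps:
$r{\left(B \right)} = 0$ ($r{\left(B \right)} = - 2 \left(3 - 3\right) = \left(-2\right) 0 = 0$)
$\left(K{\left(r{\left(2 \right)} \right)} + 288\right)^{2} = \left(0 + 288\right)^{2} = 288^{2} = 82944$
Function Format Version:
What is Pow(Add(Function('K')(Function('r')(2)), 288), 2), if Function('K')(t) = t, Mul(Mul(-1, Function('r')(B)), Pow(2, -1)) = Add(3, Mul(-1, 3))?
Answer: 82944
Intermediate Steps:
Function('r')(B) = 0 (Function('r')(B) = Mul(-2, Add(3, Mul(-1, 3))) = Mul(-2, Add(3, -3)) = Mul(-2, 0) = 0)
Pow(Add(Function('K')(Function('r')(2)), 288), 2) = Pow(Add(0, 288), 2) = Pow(288, 2) = 82944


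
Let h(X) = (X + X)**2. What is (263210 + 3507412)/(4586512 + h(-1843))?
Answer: 1885311/9086554 ≈ 0.20748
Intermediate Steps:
h(X) = 4*X**2 (h(X) = (2*X)**2 = 4*X**2)
(263210 + 3507412)/(4586512 + h(-1843)) = (263210 + 3507412)/(4586512 + 4*(-1843)**2) = 3770622/(4586512 + 4*3396649) = 3770622/(4586512 + 13586596) = 3770622/18173108 = 3770622*(1/18173108) = 1885311/9086554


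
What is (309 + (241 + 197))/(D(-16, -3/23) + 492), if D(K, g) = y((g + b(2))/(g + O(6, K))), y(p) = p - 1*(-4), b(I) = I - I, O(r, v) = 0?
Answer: 747/497 ≈ 1.5030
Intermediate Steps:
b(I) = 0
y(p) = 4 + p (y(p) = p + 4 = 4 + p)
D(K, g) = 5 (D(K, g) = 4 + (g + 0)/(g + 0) = 4 + g/g = 4 + 1 = 5)
(309 + (241 + 197))/(D(-16, -3/23) + 492) = (309 + (241 + 197))/(5 + 492) = (309 + 438)/497 = 747*(1/497) = 747/497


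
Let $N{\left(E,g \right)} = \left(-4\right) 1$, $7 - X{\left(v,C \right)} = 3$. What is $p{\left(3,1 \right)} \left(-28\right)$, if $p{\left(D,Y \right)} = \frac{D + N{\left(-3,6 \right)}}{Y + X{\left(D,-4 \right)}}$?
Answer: $\frac{28}{5} \approx 5.6$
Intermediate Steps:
$X{\left(v,C \right)} = 4$ ($X{\left(v,C \right)} = 7 - 3 = 4$)
$N{\left(E,g \right)} = -4$
$p{\left(D,Y \right)} = \frac{-4 + D}{4 + Y}$ ($p{\left(D,Y \right)} = \frac{D - 4}{Y + 4} = \frac{-4 + D}{4 + Y}$)
$p{\left(3,1 \right)} \left(-28\right) = \frac{-4 + 3}{4 + 1} \left(-28\right) = \frac{1}{5} \left(-1\right) \left(-28\right) = \left(- \frac{1}{5}\right) \left(-28\right) = \frac{28}{5}$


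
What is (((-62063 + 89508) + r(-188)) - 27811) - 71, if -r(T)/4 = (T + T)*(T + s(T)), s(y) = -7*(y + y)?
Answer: 3675339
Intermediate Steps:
s(y) = -14*y
r(T) = 104*T² (r(T) = -4*(T + T)*(T - 14*T) = -4*2*T*(-13*T) = -(-104)*T² = 104*T²)
(((-62063 + 89508) + r(-188)) - 27811) - 71 = (((-62063 + 89508) + 104*(-188)²) - 27811) - 71 = ((27445 + 104*35344) - 27811) - 71 = ((27445 + 3675776) - 27811) - 71 = (3703221 - 27811) - 71 = 3675410 - 71 = 3675339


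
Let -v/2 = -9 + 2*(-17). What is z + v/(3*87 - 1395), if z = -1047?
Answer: -593692/567 ≈ -1047.1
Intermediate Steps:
v = 86 (v = -2*(-9 + 2*(-17)) = -2*(-9 - 34) = -2*(-43) = 86)
z + v/(3*87 - 1395) = -1047 + 86/(3*87 - 1395) = -1047 + 86/(261 - 1395) = -1047 + 86/(-1134) = -1047 - 1/1134*86 = -1047 - 43/567 = -593692/567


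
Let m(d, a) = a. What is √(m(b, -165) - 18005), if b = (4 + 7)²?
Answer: I*√18170 ≈ 134.8*I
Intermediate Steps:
b = 121 (b = 11² = 121)
√(m(b, -165) - 18005) = √(-165 - 18005) = √(-18170) = I*√18170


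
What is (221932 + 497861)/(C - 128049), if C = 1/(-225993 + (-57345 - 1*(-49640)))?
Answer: -168214184514/29924795203 ≈ -5.6212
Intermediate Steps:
C = -1/233698 (C = 1/(-225993 + (-57345 + 49640)) = 1/(-225993 - 7705) = 1/(-233698) = -1/233698 ≈ -4.2790e-6)
(221932 + 497861)/(C - 128049) = (221932 + 497861)/(-1/233698 - 128049) = 719793/(-29924795203/233698) = 719793*(-233698/29924795203) = -168214184514/29924795203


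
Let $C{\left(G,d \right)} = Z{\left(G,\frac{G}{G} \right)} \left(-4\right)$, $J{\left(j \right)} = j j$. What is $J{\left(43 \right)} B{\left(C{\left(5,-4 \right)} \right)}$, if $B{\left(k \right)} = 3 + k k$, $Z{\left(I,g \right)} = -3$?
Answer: $271803$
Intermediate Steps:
$J{\left(j \right)} = j^{2}$
$C{\left(G,d \right)} = 12$ ($C{\left(G,d \right)} = \left(-3\right) \left(-4\right) = 12$)
$B{\left(k \right)} = 3 + k^{2}$
$J{\left(43 \right)} B{\left(C{\left(5,-4 \right)} \right)} = 43^{2} \left(3 + 12^{2}\right) = 1849 \left(3 + 144\right) = 1849 \cdot 147 = 271803$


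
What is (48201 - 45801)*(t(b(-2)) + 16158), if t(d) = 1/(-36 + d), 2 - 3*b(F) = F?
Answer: 504128700/13 ≈ 3.8779e+7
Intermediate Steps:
b(F) = ⅔ - F/3
(48201 - 45801)*(t(b(-2)) + 16158) = (48201 - 45801)*(1/(-36 + (⅔ - ⅓*(-2))) + 16158) = 2400*(1/(-36 + (⅔ + ⅔)) + 16158) = 2400*(1/(-36 + 4/3) + 16158) = 2400*(1/(-104/3) + 16158) = 2400*(-3/104 + 16158) = 2400*(1680429/104) = 504128700/13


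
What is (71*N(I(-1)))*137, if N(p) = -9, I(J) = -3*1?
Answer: -87543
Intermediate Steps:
I(J) = -3
(71*N(I(-1)))*137 = (71*(-9))*137 = -639*137 = -87543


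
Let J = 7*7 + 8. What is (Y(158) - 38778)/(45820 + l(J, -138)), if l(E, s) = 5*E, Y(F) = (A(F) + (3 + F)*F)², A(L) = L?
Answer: 655116438/46105 ≈ 14209.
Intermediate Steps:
J = 57 (J = 49 + 8 = 57)
Y(F) = (F + F*(3 + F))² (Y(F) = (F + (3 + F)*F)² = (F + F*(3 + F))²)
(Y(158) - 38778)/(45820 + l(J, -138)) = (158²*(4 + 158)² - 38778)/(45820 + 5*57) = (24964*162² - 38778)/(45820 + 285) = (24964*26244 - 38778)/46105 = (655155216 - 38778)*(1/46105) = 655116438*(1/46105) = 655116438/46105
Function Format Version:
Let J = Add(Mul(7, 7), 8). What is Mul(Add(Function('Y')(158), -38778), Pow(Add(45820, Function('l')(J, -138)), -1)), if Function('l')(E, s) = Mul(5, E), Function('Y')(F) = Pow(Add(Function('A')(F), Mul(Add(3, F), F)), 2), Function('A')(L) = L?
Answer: Rational(655116438, 46105) ≈ 14209.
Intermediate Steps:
J = 57 (J = Add(49, 8) = 57)
Function('Y')(F) = Pow(Add(F, Mul(F, Add(3, F))), 2) (Function('Y')(F) = Pow(Add(F, Mul(Add(3, F), F)), 2) = Pow(Add(F, Mul(F, Add(3, F))), 2))
Mul(Add(Function('Y')(158), -38778), Pow(Add(45820, Function('l')(J, -138)), -1)) = Mul(Add(Mul(Pow(158, 2), Pow(Add(4, 158), 2)), -38778), Pow(Add(45820, Mul(5, 57)), -1)) = Mul(Add(Mul(24964, Pow(162, 2)), -38778), Pow(Add(45820, 285), -1)) = Mul(Add(Mul(24964, 26244), -38778), Pow(46105, -1)) = Mul(Add(655155216, -38778), Rational(1, 46105)) = Mul(655116438, Rational(1, 46105)) = Rational(655116438, 46105)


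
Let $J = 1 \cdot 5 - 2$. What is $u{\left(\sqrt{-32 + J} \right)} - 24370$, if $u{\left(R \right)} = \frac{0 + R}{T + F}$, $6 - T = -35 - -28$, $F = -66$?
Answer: $-24370 - \frac{i \sqrt{29}}{53} \approx -24370.0 - 0.10161 i$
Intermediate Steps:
$J = 3$ ($J = 5 - 2 = 3$)
$T = 13$ ($T = 6 - \left(-35 - -28\right) = 6 - \left(-35 + 28\right) = 6 - -7 = 6 + 7 = 13$)
$u{\left(R \right)} = - \frac{R}{53}$ ($u{\left(R \right)} = \frac{0 + R}{13 - 66} = \frac{R}{-53} = R \left(- \frac{1}{53}\right) = - \frac{R}{53}$)
$u{\left(\sqrt{-32 + J} \right)} - 24370 = - \frac{\sqrt{-32 + 3}}{53} - 24370 = - \frac{\sqrt{-29}}{53} - 24370 = - \frac{i \sqrt{29}}{53} - 24370 = -24370 - \frac{i \sqrt{29}}{53}$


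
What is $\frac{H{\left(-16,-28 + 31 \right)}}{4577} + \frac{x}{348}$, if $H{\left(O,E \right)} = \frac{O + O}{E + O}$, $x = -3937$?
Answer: $- \frac{234244301}{20706348} \approx -11.313$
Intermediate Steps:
$H{\left(O,E \right)} = \frac{2 O}{E + O}$
$\frac{H{\left(-16,-28 + 31 \right)}}{4577} + \frac{x}{348} = \frac{2 \left(-16\right) \frac{1}{\left(-28 + 31\right) - 16}}{4577} - \frac{3937}{348} = 2 \left(-16\right) \frac{1}{3 - 16} \cdot \frac{1}{4577} - \frac{3937}{348} = 2 \left(-16\right) \frac{1}{-13} \cdot \frac{1}{4577} - \frac{3937}{348} = 2 \left(-16\right) \left(- \frac{1}{13}\right) \frac{1}{4577} - \frac{3937}{348} = \frac{32}{13} \cdot \frac{1}{4577} - \frac{3937}{348} = \frac{32}{59501} - \frac{3937}{348} = - \frac{234244301}{20706348}$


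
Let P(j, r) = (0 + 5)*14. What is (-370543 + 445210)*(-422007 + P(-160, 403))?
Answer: -31504769979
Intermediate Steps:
P(j, r) = 70 (P(j, r) = 5*14 = 70)
(-370543 + 445210)*(-422007 + P(-160, 403)) = (-370543 + 445210)*(-422007 + 70) = 74667*(-421937) = -31504769979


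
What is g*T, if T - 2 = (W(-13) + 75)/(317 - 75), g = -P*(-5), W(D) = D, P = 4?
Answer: 5460/121 ≈ 45.124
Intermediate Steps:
g = 20 (g = -1*4*(-5) = -4*(-5) = 20)
T = 273/121 (T = 2 + (-13 + 75)/(317 - 75) = 2 + 62/242 = 2 + 62*(1/242) = 2 + 31/121 = 273/121 ≈ 2.2562)
g*T = 20*(273/121) = 5460/121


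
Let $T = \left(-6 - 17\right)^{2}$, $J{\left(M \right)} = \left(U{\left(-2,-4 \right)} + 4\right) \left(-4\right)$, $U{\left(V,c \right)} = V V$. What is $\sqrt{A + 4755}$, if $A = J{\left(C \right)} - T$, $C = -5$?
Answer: $3 \sqrt{466} \approx 64.761$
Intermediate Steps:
$U{\left(V,c \right)} = V^{2}$
$J{\left(M \right)} = -32$ ($J{\left(M \right)} = \left(\left(-2\right)^{2} + 4\right) \left(-4\right) = \left(4 + 4\right) \left(-4\right) = 8 \left(-4\right) = -32$)
$T = 529$ ($T = \left(-23\right)^{2} = 529$)
$A = -561$ ($A = -32 - 529 = -561$)
$\sqrt{A + 4755} = \sqrt{-561 + 4755} = \sqrt{4194} = 3 \sqrt{466}$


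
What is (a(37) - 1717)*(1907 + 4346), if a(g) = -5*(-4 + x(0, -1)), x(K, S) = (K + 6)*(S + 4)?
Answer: -11174111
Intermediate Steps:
x(K, S) = (4 + S)*(6 + K) (x(K, S) = (6 + K)*(4 + S) = (4 + S)*(6 + K))
a(g) = -70 (a(g) = -5*(-4 + (24 + 4*0 + 6*(-1) + 0*(-1))) = -5*(-4 + (24 + 0 - 6 + 0)) = -5*(-4 + 18) = -5*14 = -70)
(a(37) - 1717)*(1907 + 4346) = (-70 - 1717)*(1907 + 4346) = -1787*6253 = -11174111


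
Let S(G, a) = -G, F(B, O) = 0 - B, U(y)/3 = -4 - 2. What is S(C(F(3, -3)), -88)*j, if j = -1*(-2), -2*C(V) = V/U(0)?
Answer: 1/6 ≈ 0.16667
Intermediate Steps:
U(y) = -18 (U(y) = 3*(-4 - 2) = 3*(-6) = -18)
F(B, O) = -B
C(V) = V/36 (C(V) = -V/(2*(-18)) = -V*(-1)/(2*18) = -(-1)*V/36 = V/36)
j = 2
S(C(F(3, -3)), -88)*j = -(-1*3)/36*2 = -(-3)/36*2 = -1*(-1/12)*2 = (1/12)*2 = 1/6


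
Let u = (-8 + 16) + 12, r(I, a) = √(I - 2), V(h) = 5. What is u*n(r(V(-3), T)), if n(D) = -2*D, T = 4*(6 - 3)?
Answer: -40*√3 ≈ -69.282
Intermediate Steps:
T = 12 (T = 4*3 = 12)
r(I, a) = √(-2 + I)
u = 20 (u = 8 + 12 = 20)
u*n(r(V(-3), T)) = 20*(-2*√(-2 + 5)) = 20*(-2*√3) = -40*√3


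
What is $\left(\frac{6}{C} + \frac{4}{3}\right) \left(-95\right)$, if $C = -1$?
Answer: $\frac{1330}{3} \approx 443.33$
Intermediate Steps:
$\left(\frac{6}{C} + \frac{4}{3}\right) \left(-95\right) = \left(\frac{6}{-1} + \frac{4}{3}\right) \left(-95\right) = \left(6 \left(-1\right) + 4 \cdot \frac{1}{3}\right) \left(-95\right) = \left(-6 + \frac{4}{3}\right) \left(-95\right) = \left(- \frac{14}{3}\right) \left(-95\right) = \frac{1330}{3}$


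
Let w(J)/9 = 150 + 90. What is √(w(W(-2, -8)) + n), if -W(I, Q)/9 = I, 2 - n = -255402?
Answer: 2*√64391 ≈ 507.51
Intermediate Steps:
n = 255404 (n = 2 - 1*(-255402) = 2 + 255402 = 255404)
W(I, Q) = -9*I
w(J) = 2160 (w(J) = 9*(150 + 90) = 9*240 = 2160)
√(w(W(-2, -8)) + n) = √(2160 + 255404) = √257564 = 2*√64391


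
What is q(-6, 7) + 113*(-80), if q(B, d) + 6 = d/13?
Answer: -117591/13 ≈ -9045.5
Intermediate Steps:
q(B, d) = -6 + d/13
q(-6, 7) + 113*(-80) = (-6 + (1/13)*7) + 113*(-80) = (-6 + 7/13) - 9040 = -71/13 - 9040 = -117591/13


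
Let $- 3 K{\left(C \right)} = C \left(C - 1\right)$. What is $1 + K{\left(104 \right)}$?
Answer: $- \frac{10709}{3} \approx -3569.7$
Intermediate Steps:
$K{\left(C \right)} = - \frac{C \left(-1 + C\right)}{3}$ ($K{\left(C \right)} = - \frac{C \left(C - 1\right)}{3} = - \frac{C \left(-1 + C\right)}{3}$)
$1 + K{\left(104 \right)} = 1 + \frac{1}{3} \cdot 104 \left(1 - 104\right) = 1 + \frac{1}{3} \cdot 104 \left(-103\right) = 1 - \frac{10712}{3} = - \frac{10709}{3}$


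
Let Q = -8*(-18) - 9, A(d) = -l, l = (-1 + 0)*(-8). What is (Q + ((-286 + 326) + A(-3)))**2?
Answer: 27889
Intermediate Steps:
l = 8 (l = -1*(-8) = 8)
A(d) = -8 (A(d) = -1*8 = -8)
Q = 135 (Q = 144 - 9 = 135)
(Q + ((-286 + 326) + A(-3)))**2 = (135 + ((-286 + 326) - 8))**2 = (135 + (40 - 8))**2 = (135 + 32)**2 = 167**2 = 27889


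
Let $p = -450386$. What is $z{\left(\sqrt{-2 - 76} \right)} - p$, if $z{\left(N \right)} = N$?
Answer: $450386 + i \sqrt{78} \approx 4.5039 \cdot 10^{5} + 8.8318 i$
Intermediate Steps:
$z{\left(\sqrt{-2 - 76} \right)} - p = \sqrt{-2 - 76} - -450386 = \sqrt{-78} + 450386 = i \sqrt{78} + 450386 = 450386 + i \sqrt{78}$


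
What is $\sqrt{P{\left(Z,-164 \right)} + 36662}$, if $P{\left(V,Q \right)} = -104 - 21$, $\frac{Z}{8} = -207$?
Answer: $\sqrt{36537} \approx 191.15$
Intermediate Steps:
$Z = -1656$ ($Z = 8 \left(-207\right) = -1656$)
$P{\left(V,Q \right)} = -125$ ($P{\left(V,Q \right)} = -104 - 21 = -125$)
$\sqrt{P{\left(Z,-164 \right)} + 36662} = \sqrt{-125 + 36662} = \sqrt{36537}$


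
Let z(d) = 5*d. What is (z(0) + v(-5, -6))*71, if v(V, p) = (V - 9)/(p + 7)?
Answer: -994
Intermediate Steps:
v(V, p) = (-9 + V)/(7 + p)
(z(0) + v(-5, -6))*71 = (5*0 + (-9 - 5)/(7 - 6))*71 = (0 - 14/1)*71 = (0 + 1*(-14))*71 = (0 - 14)*71 = -14*71 = -994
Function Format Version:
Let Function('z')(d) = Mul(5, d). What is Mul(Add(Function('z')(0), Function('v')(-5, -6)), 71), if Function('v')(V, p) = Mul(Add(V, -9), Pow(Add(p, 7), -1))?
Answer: -994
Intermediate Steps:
Function('v')(V, p) = Mul(Pow(Add(7, p), -1), Add(-9, V)) (Function('v')(V, p) = Mul(Add(-9, V), Pow(Add(7, p), -1)) = Mul(Pow(Add(7, p), -1), Add(-9, V)))
Mul(Add(Function('z')(0), Function('v')(-5, -6)), 71) = Mul(Add(Mul(5, 0), Mul(Pow(Add(7, -6), -1), Add(-9, -5))), 71) = Mul(Add(0, Mul(Pow(1, -1), -14)), 71) = Mul(Add(0, Mul(1, -14)), 71) = Mul(Add(0, -14), 71) = Mul(-14, 71) = -994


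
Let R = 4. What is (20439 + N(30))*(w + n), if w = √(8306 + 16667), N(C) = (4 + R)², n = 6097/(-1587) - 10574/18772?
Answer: -1345343526233/14895582 + 20503*√24973 ≈ 3.1497e+6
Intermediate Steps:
n = -65616911/14895582 (n = 6097*(-1/1587) - 10574*1/18772 = -6097/1587 - 5287/9386 = -65616911/14895582 ≈ -4.4051)
N(C) = 64 (N(C) = (4 + 4)² = 8² = 64)
w = √24973 ≈ 158.03
(20439 + N(30))*(w + n) = (20439 + 64)*(√24973 - 65616911/14895582) = 20503*(-65616911/14895582 + √24973) = -1345343526233/14895582 + 20503*√24973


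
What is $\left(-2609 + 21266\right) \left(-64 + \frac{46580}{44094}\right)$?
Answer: $- \frac{8630218242}{7349} \approx -1.1743 \cdot 10^{6}$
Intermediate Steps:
$\left(-2609 + 21266\right) \left(-64 + \frac{46580}{44094}\right) = 18657 \left(-64 + 46580 \cdot \frac{1}{44094}\right) = 18657 \left(-64 + \frac{23290}{22047}\right) = 18657 \left(- \frac{1387718}{22047}\right) = - \frac{8630218242}{7349}$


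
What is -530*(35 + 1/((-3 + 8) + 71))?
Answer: -705165/38 ≈ -18557.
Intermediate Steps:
-530*(35 + 1/((-3 + 8) + 71)) = -530*(35 + 1/(5 + 71)) = -530*(35 + 1/76) = -530*2661/76 = -705165/38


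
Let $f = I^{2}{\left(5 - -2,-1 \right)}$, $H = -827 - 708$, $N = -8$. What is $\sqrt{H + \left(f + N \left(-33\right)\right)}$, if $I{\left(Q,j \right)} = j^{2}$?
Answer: $i \sqrt{1270} \approx 35.637 i$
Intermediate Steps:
$H = -1535$
$f = 1$ ($f = \left(\left(-1\right)^{2}\right)^{2} = 1^{2} = 1$)
$\sqrt{H + \left(f + N \left(-33\right)\right)} = \sqrt{-1535 + \left(1 - -264\right)} = \sqrt{-1535 + \left(1 + 264\right)} = \sqrt{-1535 + 265} = \sqrt{-1270} = i \sqrt{1270}$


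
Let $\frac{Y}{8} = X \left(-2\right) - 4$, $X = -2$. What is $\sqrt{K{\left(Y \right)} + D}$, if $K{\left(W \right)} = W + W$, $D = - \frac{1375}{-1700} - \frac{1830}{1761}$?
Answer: $\frac{i \sqrt{91756905}}{19958} \approx 0.47996 i$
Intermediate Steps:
$Y = 0$ ($Y = 8 \left(\left(-2\right) \left(-2\right) - 4\right) = 8 \left(4 - 4\right) = 8 \cdot 0 = 0$)
$D = - \frac{9195}{39916}$ ($D = \left(-1375\right) \left(- \frac{1}{1700}\right) - \frac{610}{587} = \frac{55}{68} - \frac{610}{587} = - \frac{9195}{39916} \approx -0.23036$)
$K{\left(W \right)} = 2 W$
$\sqrt{K{\left(Y \right)} + D} = \sqrt{2 \cdot 0 - \frac{9195}{39916}} = \sqrt{0 - \frac{9195}{39916}} = \sqrt{- \frac{9195}{39916}} = \frac{i \sqrt{91756905}}{19958}$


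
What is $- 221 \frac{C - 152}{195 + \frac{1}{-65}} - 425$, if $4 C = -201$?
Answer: $- \frac{9924515}{50696} \approx -195.77$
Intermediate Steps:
$C = - \frac{201}{4}$ ($C = \frac{1}{4} \left(-201\right) = - \frac{201}{4} \approx -50.25$)
$- 221 \frac{C - 152}{195 + \frac{1}{-65}} - 425 = - 221 \frac{- \frac{201}{4} - 152}{195 + \frac{1}{-65}} - 425 = - 221 \left(- \frac{809}{4 \left(195 - \frac{1}{65}\right)}\right) - 425 = - 221 \left(- \frac{809}{4 \cdot \frac{12674}{65}}\right) - 425 = - 221 \left(\left(- \frac{809}{4}\right) \frac{65}{12674}\right) - 425 = \left(-221\right) \left(- \frac{52585}{50696}\right) - 425 = \frac{11621285}{50696} - 425 = - \frac{9924515}{50696}$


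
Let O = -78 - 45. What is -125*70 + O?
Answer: -8873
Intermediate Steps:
O = -123
-125*70 + O = -125*70 - 123 = -8750 - 123 = -8873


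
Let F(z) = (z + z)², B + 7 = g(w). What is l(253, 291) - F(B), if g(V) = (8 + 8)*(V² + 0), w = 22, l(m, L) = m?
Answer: -239444423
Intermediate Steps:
g(V) = 16*V²
B = 7737 (B = -7 + 16*22² = -7 + 16*484 = -7 + 7744 = 7737)
F(z) = 4*z² (F(z) = (2*z)² = 4*z²)
l(253, 291) - F(B) = 253 - 4*7737² = 253 - 4*59861169 = 253 - 1*239444676 = 253 - 239444676 = -239444423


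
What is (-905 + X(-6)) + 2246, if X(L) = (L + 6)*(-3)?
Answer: 1341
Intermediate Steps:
X(L) = -18 - 3*L (X(L) = (6 + L)*(-3) = -18 - 3*L)
(-905 + X(-6)) + 2246 = (-905 + (-18 - 3*(-6))) + 2246 = (-905 + (-18 + 18)) + 2246 = (-905 + 0) + 2246 = -905 + 2246 = 1341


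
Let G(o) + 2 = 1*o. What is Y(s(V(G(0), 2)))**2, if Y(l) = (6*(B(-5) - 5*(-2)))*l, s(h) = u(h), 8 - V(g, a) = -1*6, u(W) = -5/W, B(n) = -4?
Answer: 8100/49 ≈ 165.31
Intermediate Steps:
G(o) = -2 + o (G(o) = -2 + 1*o = -2 + o)
V(g, a) = 14 (V(g, a) = 8 - (-1)*6 = 8 - 1*(-6) = 8 + 6 = 14)
s(h) = -5/h
Y(l) = 36*l (Y(l) = (6*(-4 - 5*(-2)))*l = (6*(-4 + 10))*l = (6*6)*l = 36*l)
Y(s(V(G(0), 2)))**2 = (36*(-5/14))**2 = (-90/7)**2 = 8100/49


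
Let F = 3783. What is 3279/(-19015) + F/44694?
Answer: -1913279/21791190 ≈ -0.087801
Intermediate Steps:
3279/(-19015) + F/44694 = 3279/(-19015) + 3783/44694 = 3279*(-1/19015) + 3783*(1/44694) = -3279/19015 + 97/1146 = -1913279/21791190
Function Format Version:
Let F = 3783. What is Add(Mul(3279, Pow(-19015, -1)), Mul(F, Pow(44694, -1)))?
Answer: Rational(-1913279, 21791190) ≈ -0.087801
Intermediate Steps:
Add(Mul(3279, Pow(-19015, -1)), Mul(F, Pow(44694, -1))) = Add(Mul(3279, Pow(-19015, -1)), Mul(3783, Pow(44694, -1))) = Add(Mul(3279, Rational(-1, 19015)), Mul(3783, Rational(1, 44694))) = Add(Rational(-3279, 19015), Rational(97, 1146)) = Rational(-1913279, 21791190)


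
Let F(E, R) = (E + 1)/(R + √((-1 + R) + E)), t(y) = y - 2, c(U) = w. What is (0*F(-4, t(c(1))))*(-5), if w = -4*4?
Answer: 0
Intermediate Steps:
w = -16
c(U) = -16
t(y) = -2 + y
F(E, R) = (1 + E)/(R + √(-1 + E + R))
(0*F(-4, t(c(1))))*(-5) = (0*((1 - 4)/((-2 - 16) + √(-1 - 4 + (-2 - 16)))))*(-5) = (0*(-3/(-18 + √(-1 - 4 - 18))))*(-5) = (0*(-3/(-18 + √(-23))))*(-5) = (0*(-3/(-18 + I*√23)))*(-5) = 0*(-5) = 0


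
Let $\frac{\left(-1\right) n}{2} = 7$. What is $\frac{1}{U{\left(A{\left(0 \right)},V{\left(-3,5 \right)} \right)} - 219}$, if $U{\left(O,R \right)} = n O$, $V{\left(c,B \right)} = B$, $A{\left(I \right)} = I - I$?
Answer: $- \frac{1}{219} \approx -0.0045662$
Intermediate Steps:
$A{\left(I \right)} = 0$
$n = -14$ ($n = \left(-2\right) 7 = -14$)
$U{\left(O,R \right)} = - 14 O$
$\frac{1}{U{\left(A{\left(0 \right)},V{\left(-3,5 \right)} \right)} - 219} = \frac{1}{\left(-14\right) 0 - 219} = \frac{1}{0 - 219} = \frac{1}{-219} = - \frac{1}{219}$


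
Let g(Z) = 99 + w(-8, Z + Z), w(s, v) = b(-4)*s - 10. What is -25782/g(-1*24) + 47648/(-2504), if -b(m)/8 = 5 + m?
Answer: -2993678/15963 ≈ -187.54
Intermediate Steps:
b(m) = -40 - 8*m (b(m) = -8*(5 + m) = -40 - 8*m)
w(s, v) = -10 - 8*s (w(s, v) = (-40 - 8*(-4))*s - 10 = (-40 + 32)*s - 10 = -8*s - 10 = -10 - 8*s)
g(Z) = 153 (g(Z) = 99 + (-10 - 8*(-8)) = 99 + (-10 + 64) = 99 + 54 = 153)
-25782/g(-1*24) + 47648/(-2504) = -25782/153 + 47648/(-2504) = -25782*1/153 + 47648*(-1/2504) = -8594/51 - 5956/313 = -2993678/15963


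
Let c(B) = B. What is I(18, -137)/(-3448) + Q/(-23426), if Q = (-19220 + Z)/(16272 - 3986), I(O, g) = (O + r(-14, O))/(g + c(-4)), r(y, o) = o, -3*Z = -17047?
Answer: 124579459/1028859593268 ≈ 0.00012108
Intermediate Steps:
Z = 17047/3 (Z = -⅓*(-17047) = 17047/3 ≈ 5682.3)
I(O, g) = 2*O/(-4 + g) (I(O, g) = (O + O)/(g - 4) = (2*O)/(-4 + g) = 2*O/(-4 + g))
Q = -40613/36858 (Q = (-19220 + 17047/3)/(16272 - 3986) = -40613/3/12286 = -40613/3*1/12286 = -40613/36858 ≈ -1.1019)
I(18, -137)/(-3448) + Q/(-23426) = (2*18/(-4 - 137))/(-3448) - 40613/36858/(-23426) = (2*18/(-141))*(-1/3448) - 40613/36858*(-1/23426) = (2*18*(-1/141))*(-1/3448) + 2389/50790324 = -12/47*(-1/3448) + 2389/50790324 = 3/40514 + 2389/50790324 = 124579459/1028859593268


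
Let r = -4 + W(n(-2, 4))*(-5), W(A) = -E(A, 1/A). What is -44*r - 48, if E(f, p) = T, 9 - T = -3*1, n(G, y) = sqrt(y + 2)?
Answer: -2512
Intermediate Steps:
n(G, y) = sqrt(2 + y)
T = 12 (T = 9 - (-3) = 9 - 1*(-3) = 9 + 3 = 12)
E(f, p) = 12
W(A) = -12 (W(A) = -1*12 = -12)
r = 56 (r = -4 - 12*(-5) = -4 + 60 = 56)
-44*r - 48 = -44*56 - 48 = -2464 - 48 = -2512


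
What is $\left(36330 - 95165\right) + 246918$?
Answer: $188083$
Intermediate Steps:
$\left(36330 - 95165\right) + 246918 = -58835 + 246918 = 188083$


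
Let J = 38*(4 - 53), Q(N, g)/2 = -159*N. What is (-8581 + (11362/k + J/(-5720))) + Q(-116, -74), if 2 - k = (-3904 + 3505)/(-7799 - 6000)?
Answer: 2650405428929/77789140 ≈ 34072.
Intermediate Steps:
Q(N, g) = -318*N (Q(N, g) = 2*(-159*N) = -318*N)
J = -1862 (J = 38*(-49) = -1862)
k = 27199/13799 (k = 2 - (-3904 + 3505)/(-7799 - 6000) = 2 - (-399)/(-13799) = 2 - (-399)*(-1)/13799 = 2 - 1*399/13799 = 2 - 399/13799 = 27199/13799 ≈ 1.9711)
(-8581 + (11362/k + J/(-5720))) + Q(-116, -74) = (-8581 + (11362/(27199/13799) - 1862/(-5720))) - 318*(-116) = (-8581 + (11362*(13799/27199) - 1862*(-1/5720))) + 36888 = (-8581 + (156784238/27199 + 931/2860)) + 36888 = (-8581 + 448428242949/77789140) + 36888 = -219080367391/77789140 + 36888 = 2650405428929/77789140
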